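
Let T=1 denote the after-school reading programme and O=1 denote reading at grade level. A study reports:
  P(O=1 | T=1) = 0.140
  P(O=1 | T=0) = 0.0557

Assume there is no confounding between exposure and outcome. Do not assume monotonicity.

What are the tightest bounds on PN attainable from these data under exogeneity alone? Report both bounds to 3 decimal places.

Let p₁ = 0.14, p₀ = 0.0557.
Under exogeneity alone the bounds on PN are max{0,(p₁−p₀)/p₁} ≤ PN ≤ min{1,(1−p₀)/p₁}.
  lower = (p₁ − p₀)/p₁ = 0.0843 / 0.14 ≈ 0.6021
  upper = min{1, (1 − p₀)/p₁} = 0.9443 / 0.14 ≈ 6.7450 → capped at 1

0.602 ≤ PN ≤ 1.000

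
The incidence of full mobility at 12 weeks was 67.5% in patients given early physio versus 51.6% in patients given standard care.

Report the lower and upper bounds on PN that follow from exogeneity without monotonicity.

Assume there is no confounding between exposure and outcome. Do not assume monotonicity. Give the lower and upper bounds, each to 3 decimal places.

0.236 ≤ PN ≤ 0.717

p₁ = 0.675, p₀ = 0.516.
Under exogeneity alone the bounds on PN are max{0,(p₁−p₀)/p₁} ≤ PN ≤ min{1,(1−p₀)/p₁}.
  lower = (p₁ − p₀)/p₁ = 0.159 / 0.675 ≈ 0.2356
  upper = min{1, (1 − p₀)/p₁} = 0.484 / 0.675 ≈ 0.7170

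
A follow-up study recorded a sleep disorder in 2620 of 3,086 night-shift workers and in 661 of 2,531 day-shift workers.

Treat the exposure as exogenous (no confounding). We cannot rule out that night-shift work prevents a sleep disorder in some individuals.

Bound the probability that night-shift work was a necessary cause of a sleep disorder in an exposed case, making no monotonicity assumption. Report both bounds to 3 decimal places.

0.692 ≤ PN ≤ 0.870

p₁ = P(outcome | exposed) = 2620/3086 = 0.849
p₀ = P(outcome | unexposed) = 661/2531 = 0.26116
Under exogeneity alone the bounds on PN are max{0,(p₁−p₀)/p₁} ≤ PN ≤ min{1,(1−p₀)/p₁}.
  lower = (p₁ − p₀)/p₁ = 0.58783 / 0.849 ≈ 0.6924
  upper = min{1, (1 − p₀)/p₁} = 0.73884 / 0.849 ≈ 0.8703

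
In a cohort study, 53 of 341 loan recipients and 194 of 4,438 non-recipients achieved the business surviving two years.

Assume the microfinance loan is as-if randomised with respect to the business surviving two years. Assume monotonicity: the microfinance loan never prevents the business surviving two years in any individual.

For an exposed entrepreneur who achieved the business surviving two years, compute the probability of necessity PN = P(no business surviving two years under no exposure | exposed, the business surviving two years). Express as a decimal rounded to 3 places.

p₁ = P(outcome | exposed) = 53/341 = 0.15543
p₀ = P(outcome | unexposed) = 194/4438 = 0.043713
Under exogeneity and monotonicity, PN = (p₁ − p₀) / p₁.
PN = (0.15543 − 0.043713) / 0.15543 = 0.11171 / 0.15543 ≈ 0.7187

PN ≈ 0.719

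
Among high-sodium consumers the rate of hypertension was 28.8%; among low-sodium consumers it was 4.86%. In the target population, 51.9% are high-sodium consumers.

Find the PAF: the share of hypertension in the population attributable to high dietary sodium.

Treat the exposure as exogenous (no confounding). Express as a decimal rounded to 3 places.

PAF ≈ 0.719

p₁ = 0.288, p₀ = 0.0486.
Overall risk P(Y=1) = π·p₁ + (1−π)·p₀ = 0.519×0.288 + 0.481×0.0486 = 0.17285.
Under exogeneity, PAF = [P(Y=1) − p₀] / P(Y=1).
PAF = (0.17285 − 0.0486) / 0.17285 ≈ 0.7188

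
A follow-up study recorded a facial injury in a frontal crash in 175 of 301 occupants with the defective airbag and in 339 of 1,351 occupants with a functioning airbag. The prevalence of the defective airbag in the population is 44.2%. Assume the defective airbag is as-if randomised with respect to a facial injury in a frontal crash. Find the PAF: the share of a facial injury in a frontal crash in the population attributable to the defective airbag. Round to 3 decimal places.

p₁ = P(outcome | exposed) = 175/301 = 0.5814
p₀ = P(outcome | unexposed) = 339/1351 = 0.25093
Overall risk P(Y=1) = π·p₁ + (1−π)·p₀ = 0.442×0.5814 + 0.558×0.25093 = 0.39699.
Under exogeneity, PAF = [P(Y=1) − p₀] / P(Y=1).
PAF = (0.39699 − 0.25093) / 0.39699 ≈ 0.3679

PAF ≈ 0.368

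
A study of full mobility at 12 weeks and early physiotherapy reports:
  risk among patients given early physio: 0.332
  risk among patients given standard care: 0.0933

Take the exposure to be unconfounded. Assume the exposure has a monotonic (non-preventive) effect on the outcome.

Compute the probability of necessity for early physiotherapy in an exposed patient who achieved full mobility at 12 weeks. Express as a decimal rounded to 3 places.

Let p₁ = 0.332, p₀ = 0.0933.
Under exogeneity and monotonicity, PN = (p₁ − p₀) / p₁.
PN = (0.332 − 0.0933) / 0.332 = 0.2387 / 0.332 ≈ 0.7190

PN ≈ 0.719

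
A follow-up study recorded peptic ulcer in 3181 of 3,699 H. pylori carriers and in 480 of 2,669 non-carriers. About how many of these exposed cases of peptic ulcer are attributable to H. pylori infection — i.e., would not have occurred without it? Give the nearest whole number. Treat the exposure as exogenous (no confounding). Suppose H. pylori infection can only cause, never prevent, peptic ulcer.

about 2516 cases

p₁ = P(outcome | exposed) = 3181/3699 = 0.85996
p₀ = P(outcome | unexposed) = 480/2669 = 0.17984
PN = (p₁ − p₀)/p₁ = (0.85996 − 0.17984) / 0.85996 ≈ 0.79087.
Attributable cases ≈ PN × (exposed cases) = 0.79087 × 3181 ≈ 2515.76.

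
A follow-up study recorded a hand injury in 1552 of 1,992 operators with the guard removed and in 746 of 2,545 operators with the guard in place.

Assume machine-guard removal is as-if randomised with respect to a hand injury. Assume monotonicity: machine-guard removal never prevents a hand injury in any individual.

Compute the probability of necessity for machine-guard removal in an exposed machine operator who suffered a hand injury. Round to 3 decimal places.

p₁ = P(outcome | exposed) = 1552/1992 = 0.77912
p₀ = P(outcome | unexposed) = 746/2545 = 0.29312
Under exogeneity and monotonicity, PN = (p₁ − p₀) / p₁.
PN = (0.77912 − 0.29312) / 0.77912 = 0.48599 / 0.77912 ≈ 0.6238

PN ≈ 0.624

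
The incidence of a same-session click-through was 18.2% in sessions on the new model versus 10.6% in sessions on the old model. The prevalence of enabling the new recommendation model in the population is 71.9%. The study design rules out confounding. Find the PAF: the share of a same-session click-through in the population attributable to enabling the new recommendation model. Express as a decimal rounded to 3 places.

p₁ = 0.182, p₀ = 0.106.
Overall risk P(Y=1) = π·p₁ + (1−π)·p₀ = 0.719×0.182 + 0.281×0.106 = 0.16064.
Under exogeneity, PAF = [P(Y=1) − p₀] / P(Y=1).
PAF = (0.16064 − 0.106) / 0.16064 ≈ 0.3402

PAF ≈ 0.340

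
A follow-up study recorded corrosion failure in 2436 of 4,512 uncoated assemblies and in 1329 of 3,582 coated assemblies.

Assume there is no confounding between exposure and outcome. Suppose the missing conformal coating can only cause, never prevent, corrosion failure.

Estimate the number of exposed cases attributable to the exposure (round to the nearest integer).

about 762 cases

p₁ = P(outcome | exposed) = 2436/4512 = 0.53989
p₀ = P(outcome | unexposed) = 1329/3582 = 0.37102
PN = (p₁ − p₀)/p₁ = (0.53989 − 0.37102) / 0.53989 ≈ 0.31279.
Attributable cases ≈ PN × (exposed cases) = 0.31279 × 2436 ≈ 761.95.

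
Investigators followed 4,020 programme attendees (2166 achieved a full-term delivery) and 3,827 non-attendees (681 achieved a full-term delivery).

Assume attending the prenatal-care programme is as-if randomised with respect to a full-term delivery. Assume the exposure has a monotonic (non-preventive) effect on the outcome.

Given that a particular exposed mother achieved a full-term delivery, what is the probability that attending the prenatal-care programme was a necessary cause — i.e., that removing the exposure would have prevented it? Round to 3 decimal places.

p₁ = P(outcome | exposed) = 2166/4020 = 0.53881
p₀ = P(outcome | unexposed) = 681/3827 = 0.17795
Under exogeneity and monotonicity, PN = (p₁ − p₀) / p₁.
PN = (0.53881 − 0.17795) / 0.53881 = 0.36086 / 0.53881 ≈ 0.6697

PN ≈ 0.670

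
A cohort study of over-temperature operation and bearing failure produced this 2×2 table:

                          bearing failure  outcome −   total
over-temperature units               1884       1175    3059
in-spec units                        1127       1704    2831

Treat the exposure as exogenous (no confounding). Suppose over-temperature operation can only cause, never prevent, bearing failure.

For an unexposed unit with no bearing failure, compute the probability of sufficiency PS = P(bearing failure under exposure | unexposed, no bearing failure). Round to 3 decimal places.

PS ≈ 0.362

p₁ = P(outcome | exposed) = 1884/3059 = 0.61589
p₀ = P(outcome | unexposed) = 1127/2831 = 0.39809
Under exogeneity and monotonicity, PS = (p₁ − p₀) / (1 − p₀).
PS = (0.61589 − 0.39809) / (1 − 0.39809) = 0.21779 / 0.60191 ≈ 0.3618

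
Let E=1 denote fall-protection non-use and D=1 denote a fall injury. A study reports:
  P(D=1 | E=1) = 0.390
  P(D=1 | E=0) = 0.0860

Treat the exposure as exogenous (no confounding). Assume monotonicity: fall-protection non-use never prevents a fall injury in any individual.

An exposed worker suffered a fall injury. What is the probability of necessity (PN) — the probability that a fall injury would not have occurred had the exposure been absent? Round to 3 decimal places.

Let p₁ = 0.39, p₀ = 0.086.
Under exogeneity and monotonicity, PN = (p₁ − p₀) / p₁.
PN = (0.39 − 0.086) / 0.39 = 0.304 / 0.39 ≈ 0.7795

PN ≈ 0.779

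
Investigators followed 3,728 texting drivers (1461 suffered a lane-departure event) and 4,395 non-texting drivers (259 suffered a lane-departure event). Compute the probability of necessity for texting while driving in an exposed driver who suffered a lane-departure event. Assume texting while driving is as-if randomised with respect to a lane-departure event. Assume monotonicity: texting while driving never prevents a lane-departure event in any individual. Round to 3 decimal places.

PN ≈ 0.850

p₁ = P(outcome | exposed) = 1461/3728 = 0.3919
p₀ = P(outcome | unexposed) = 259/4395 = 0.058931
Under exogeneity and monotonicity, PN = (p₁ − p₀) / p₁.
PN = (0.3919 − 0.058931) / 0.3919 = 0.33297 / 0.3919 ≈ 0.8496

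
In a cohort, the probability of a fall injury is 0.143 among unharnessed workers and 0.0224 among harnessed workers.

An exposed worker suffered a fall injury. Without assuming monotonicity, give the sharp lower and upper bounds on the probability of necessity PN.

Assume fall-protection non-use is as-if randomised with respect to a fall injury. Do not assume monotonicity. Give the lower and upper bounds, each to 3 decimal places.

Let p₁ = 0.143, p₀ = 0.0224.
Under exogeneity alone the bounds on PN are max{0,(p₁−p₀)/p₁} ≤ PN ≤ min{1,(1−p₀)/p₁}.
  lower = (p₁ − p₀)/p₁ = 0.1206 / 0.143 ≈ 0.8434
  upper = min{1, (1 − p₀)/p₁} = 0.9776 / 0.143 ≈ 6.8364 → capped at 1

0.843 ≤ PN ≤ 1.000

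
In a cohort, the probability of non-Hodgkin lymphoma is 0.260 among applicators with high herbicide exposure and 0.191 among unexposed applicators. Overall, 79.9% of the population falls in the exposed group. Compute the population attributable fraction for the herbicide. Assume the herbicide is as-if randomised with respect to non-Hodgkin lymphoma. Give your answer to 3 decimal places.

Let p₁ = 0.26, p₀ = 0.191.
Overall risk P(Y=1) = π·p₁ + (1−π)·p₀ = 0.799×0.26 + 0.201×0.191 = 0.24613.
Under exogeneity, PAF = [P(Y=1) − p₀] / P(Y=1).
PAF = (0.24613 − 0.191) / 0.24613 ≈ 0.2240

PAF ≈ 0.224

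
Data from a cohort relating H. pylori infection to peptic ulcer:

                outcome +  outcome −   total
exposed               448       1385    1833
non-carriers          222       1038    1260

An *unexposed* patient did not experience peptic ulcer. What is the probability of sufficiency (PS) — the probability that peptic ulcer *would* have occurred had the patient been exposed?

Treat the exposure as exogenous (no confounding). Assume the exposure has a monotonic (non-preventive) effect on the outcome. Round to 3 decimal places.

PS ≈ 0.083

p₁ = P(outcome | exposed) = 448/1833 = 0.24441
p₀ = P(outcome | unexposed) = 222/1260 = 0.17619
Under exogeneity and monotonicity, PS = (p₁ − p₀)/(1 − p₀).
PS = (0.24441 − 0.17619) / 0.82381 ≈ 0.0828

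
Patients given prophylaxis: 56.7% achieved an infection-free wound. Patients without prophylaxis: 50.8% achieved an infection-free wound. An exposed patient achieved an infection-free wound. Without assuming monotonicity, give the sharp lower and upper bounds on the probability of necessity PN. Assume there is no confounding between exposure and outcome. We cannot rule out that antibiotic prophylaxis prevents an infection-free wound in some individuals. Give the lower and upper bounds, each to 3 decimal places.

p₁ = 0.567, p₀ = 0.508.
Under exogeneity alone the bounds on PN are max{0,(p₁−p₀)/p₁} ≤ PN ≤ min{1,(1−p₀)/p₁}.
  lower = (p₁ − p₀)/p₁ = 0.059 / 0.567 ≈ 0.1041
  upper = min{1, (1 − p₀)/p₁} = 0.492 / 0.567 ≈ 0.8677

0.104 ≤ PN ≤ 0.868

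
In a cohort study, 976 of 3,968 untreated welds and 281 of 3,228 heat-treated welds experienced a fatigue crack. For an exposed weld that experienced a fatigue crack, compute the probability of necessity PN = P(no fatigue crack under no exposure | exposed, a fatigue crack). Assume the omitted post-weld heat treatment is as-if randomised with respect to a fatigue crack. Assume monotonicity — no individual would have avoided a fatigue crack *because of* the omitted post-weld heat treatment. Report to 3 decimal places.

p₁ = P(outcome | exposed) = 976/3968 = 0.24597
p₀ = P(outcome | unexposed) = 281/3228 = 0.087051
Under exogeneity and monotonicity, PN = (p₁ − p₀) / p₁.
PN = (0.24597 − 0.087051) / 0.24597 = 0.15892 / 0.24597 ≈ 0.6461

PN ≈ 0.646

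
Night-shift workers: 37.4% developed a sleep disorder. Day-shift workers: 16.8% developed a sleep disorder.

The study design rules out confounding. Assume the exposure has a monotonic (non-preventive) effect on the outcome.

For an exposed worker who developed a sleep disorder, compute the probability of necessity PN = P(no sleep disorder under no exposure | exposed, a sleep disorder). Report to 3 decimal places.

PN ≈ 0.551

p₁ = 0.374, p₀ = 0.168.
Under exogeneity and monotonicity, PN = (p₁ − p₀) / p₁.
PN = (0.374 − 0.168) / 0.374 = 0.206 / 0.374 ≈ 0.5508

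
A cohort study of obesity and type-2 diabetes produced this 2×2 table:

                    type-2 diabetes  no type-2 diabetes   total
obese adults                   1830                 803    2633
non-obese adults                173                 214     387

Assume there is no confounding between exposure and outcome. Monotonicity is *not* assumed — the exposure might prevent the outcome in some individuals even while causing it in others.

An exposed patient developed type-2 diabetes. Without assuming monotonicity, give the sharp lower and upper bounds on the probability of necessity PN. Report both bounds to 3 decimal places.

0.357 ≤ PN ≤ 0.796

p₁ = P(outcome | exposed) = 1830/2633 = 0.69502
p₀ = P(outcome | unexposed) = 173/387 = 0.44703
Under exogeneity alone the bounds on PN are max{0,(p₁−p₀)/p₁} ≤ PN ≤ min{1,(1−p₀)/p₁}.
  lower = (p₁ − p₀)/p₁ = 0.248 / 0.69502 ≈ 0.3568
  upper = min{1, (1 − p₀)/p₁} = 0.55297 / 0.69502 ≈ 0.7956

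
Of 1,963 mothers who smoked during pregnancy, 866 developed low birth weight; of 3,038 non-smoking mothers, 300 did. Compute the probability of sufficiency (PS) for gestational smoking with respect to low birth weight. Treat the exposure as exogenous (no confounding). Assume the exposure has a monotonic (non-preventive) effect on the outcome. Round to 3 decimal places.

PS ≈ 0.380

p₁ = P(outcome | exposed) = 866/1963 = 0.44116
p₀ = P(outcome | unexposed) = 300/3038 = 0.098749
Under exogeneity and monotonicity, PS = (p₁ − p₀) / (1 − p₀).
PS = (0.44116 − 0.098749) / (1 − 0.098749) = 0.34241 / 0.90125 ≈ 0.3799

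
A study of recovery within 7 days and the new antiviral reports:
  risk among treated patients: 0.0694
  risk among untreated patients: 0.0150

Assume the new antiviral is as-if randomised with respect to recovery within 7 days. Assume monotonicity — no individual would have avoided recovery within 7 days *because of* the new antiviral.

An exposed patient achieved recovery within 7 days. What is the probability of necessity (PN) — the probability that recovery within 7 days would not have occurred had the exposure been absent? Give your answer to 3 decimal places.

PN ≈ 0.784

Let p₁ = 0.0694, p₀ = 0.015.
Under exogeneity and monotonicity, PN = (p₁ − p₀) / p₁.
PN = (0.0694 − 0.015) / 0.0694 = 0.0544 / 0.0694 ≈ 0.7839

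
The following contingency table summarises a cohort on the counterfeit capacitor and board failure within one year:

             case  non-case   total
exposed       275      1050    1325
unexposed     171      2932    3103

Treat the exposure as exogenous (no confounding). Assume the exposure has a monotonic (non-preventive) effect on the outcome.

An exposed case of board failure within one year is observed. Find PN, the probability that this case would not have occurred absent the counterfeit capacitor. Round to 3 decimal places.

PN ≈ 0.734

p₁ = P(outcome | exposed) = 275/1325 = 0.20755
p₀ = P(outcome | unexposed) = 171/3103 = 0.055108
Under exogeneity and monotonicity, PN = (p₁ − p₀)/p₁.
PN = (0.20755 − 0.055108) / 0.20755 ≈ 0.7345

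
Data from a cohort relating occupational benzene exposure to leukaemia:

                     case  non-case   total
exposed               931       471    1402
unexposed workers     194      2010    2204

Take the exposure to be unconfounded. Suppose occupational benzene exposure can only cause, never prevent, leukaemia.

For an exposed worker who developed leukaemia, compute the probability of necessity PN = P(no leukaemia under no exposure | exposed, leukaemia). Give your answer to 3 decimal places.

p₁ = P(outcome | exposed) = 931/1402 = 0.66405
p₀ = P(outcome | unexposed) = 194/2204 = 0.088022
Under exogeneity and monotonicity, PN = (p₁ − p₀) / p₁.
PN = (0.66405 − 0.088022) / 0.66405 = 0.57603 / 0.66405 ≈ 0.8674

PN ≈ 0.867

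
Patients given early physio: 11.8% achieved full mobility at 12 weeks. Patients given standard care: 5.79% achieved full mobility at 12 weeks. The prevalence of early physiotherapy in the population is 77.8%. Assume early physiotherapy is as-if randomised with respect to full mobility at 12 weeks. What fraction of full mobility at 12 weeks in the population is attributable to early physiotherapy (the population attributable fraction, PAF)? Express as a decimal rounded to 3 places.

PAF ≈ 0.447

p₁ = 0.118, p₀ = 0.0579.
Overall risk P(Y=1) = π·p₁ + (1−π)·p₀ = 0.778×0.118 + 0.222×0.0579 = 0.10466.
Under exogeneity, PAF = [P(Y=1) − p₀] / P(Y=1).
PAF = (0.10466 − 0.0579) / 0.10466 ≈ 0.4468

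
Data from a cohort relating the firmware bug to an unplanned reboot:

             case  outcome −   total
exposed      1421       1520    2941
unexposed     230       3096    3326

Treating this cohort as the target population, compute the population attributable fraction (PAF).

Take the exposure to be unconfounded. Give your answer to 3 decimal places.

p₁ = P(outcome | exposed) = 1421/2941 = 0.48317
p₀ = P(outcome | unexposed) = 230/3326 = 0.069152
Exposure prevalence π = 2941/6267 = 0.46928; overall risk P(Y=1) = 0.26344.
Under exogeneity, PAF = [P(Y=1) − p₀]/P(Y=1).
PAF = (0.26344 − 0.069152) / 0.26344 ≈ 0.7375

PAF ≈ 0.738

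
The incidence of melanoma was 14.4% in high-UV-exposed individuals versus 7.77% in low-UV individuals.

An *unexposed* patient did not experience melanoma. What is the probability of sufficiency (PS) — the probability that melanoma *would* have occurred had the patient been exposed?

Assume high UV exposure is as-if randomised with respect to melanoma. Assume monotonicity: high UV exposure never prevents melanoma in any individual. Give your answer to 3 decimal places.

p₁ = 0.144, p₀ = 0.0777.
Under exogeneity and monotonicity, PS = (p₁ − p₀) / (1 − p₀).
PS = (0.144 − 0.0777) / (1 − 0.0777) = 0.0663 / 0.9223 ≈ 0.0719

PS ≈ 0.072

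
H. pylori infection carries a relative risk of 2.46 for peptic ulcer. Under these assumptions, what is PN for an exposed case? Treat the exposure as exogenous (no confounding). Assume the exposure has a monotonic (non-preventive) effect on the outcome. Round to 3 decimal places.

Under exogeneity and monotonicity, PN = (RR − 1) / RR = 1 − 1/RR.
PN = (2.46 − 1) / 2.46 = 1.46 / 2.46 ≈ 0.5935

PN ≈ 0.593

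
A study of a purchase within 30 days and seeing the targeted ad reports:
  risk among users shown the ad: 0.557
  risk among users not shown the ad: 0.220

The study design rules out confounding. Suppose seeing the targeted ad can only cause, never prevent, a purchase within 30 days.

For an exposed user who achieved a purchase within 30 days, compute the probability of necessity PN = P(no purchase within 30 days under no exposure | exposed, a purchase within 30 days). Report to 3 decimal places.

Let p₁ = 0.557, p₀ = 0.22.
Under exogeneity and monotonicity, PN = (p₁ − p₀) / p₁.
PN = (0.557 − 0.22) / 0.557 = 0.337 / 0.557 ≈ 0.6050

PN ≈ 0.605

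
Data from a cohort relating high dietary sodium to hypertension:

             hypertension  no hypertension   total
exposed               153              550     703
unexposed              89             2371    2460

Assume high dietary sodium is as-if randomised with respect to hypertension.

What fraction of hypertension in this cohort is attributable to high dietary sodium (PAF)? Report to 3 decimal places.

p₁ = P(outcome | exposed) = 153/703 = 0.21764
p₀ = P(outcome | unexposed) = 89/2460 = 0.036179
Exposure prevalence π = 703/3163 = 0.22226; overall risk P(Y=1) = 0.07651.
Under exogeneity, PAF = [P(Y=1) − p₀]/P(Y=1).
PAF = (0.07651 − 0.036179) / 0.07651 ≈ 0.5271

PAF ≈ 0.527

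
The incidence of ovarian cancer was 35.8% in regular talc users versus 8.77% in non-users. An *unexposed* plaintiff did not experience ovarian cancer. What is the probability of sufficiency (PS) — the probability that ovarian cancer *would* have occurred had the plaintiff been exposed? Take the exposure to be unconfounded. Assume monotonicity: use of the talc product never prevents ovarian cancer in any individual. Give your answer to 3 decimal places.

PS ≈ 0.296

p₁ = 0.358, p₀ = 0.0877.
Under exogeneity and monotonicity, PS = (p₁ − p₀) / (1 − p₀).
PS = (0.358 − 0.0877) / (1 − 0.0877) = 0.2703 / 0.9123 ≈ 0.2963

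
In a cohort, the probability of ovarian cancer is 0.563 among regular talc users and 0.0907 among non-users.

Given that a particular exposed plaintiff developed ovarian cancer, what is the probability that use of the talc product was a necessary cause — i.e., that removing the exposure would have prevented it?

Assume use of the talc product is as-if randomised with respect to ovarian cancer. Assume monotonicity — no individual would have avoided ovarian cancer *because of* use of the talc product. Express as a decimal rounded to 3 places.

Let p₁ = 0.563, p₀ = 0.0907.
Under exogeneity and monotonicity, PN = (p₁ − p₀) / p₁.
PN = (0.563 − 0.0907) / 0.563 = 0.4723 / 0.563 ≈ 0.8389

PN ≈ 0.839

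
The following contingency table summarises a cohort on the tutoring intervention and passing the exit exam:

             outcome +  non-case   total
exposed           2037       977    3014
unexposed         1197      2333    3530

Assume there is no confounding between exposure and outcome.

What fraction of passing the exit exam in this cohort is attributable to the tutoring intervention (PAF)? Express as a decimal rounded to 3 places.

p₁ = P(outcome | exposed) = 2037/3014 = 0.67585
p₀ = P(outcome | unexposed) = 1197/3530 = 0.33909
Exposure prevalence π = 3014/6544 = 0.46057; overall risk P(Y=1) = 0.49419.
Under exogeneity, PAF = [P(Y=1) − p₀]/P(Y=1).
PAF = (0.49419 − 0.33909) / 0.49419 ≈ 0.3138

PAF ≈ 0.314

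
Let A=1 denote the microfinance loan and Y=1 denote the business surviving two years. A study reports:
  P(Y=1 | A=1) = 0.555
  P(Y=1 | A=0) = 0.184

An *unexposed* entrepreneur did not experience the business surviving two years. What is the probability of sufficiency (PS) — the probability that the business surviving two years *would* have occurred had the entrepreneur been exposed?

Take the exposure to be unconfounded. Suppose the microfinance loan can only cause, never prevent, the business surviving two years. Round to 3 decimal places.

Let p₁ = 0.555, p₀ = 0.184.
Under exogeneity and monotonicity, PS = (p₁ − p₀) / (1 − p₀).
PS = (0.555 − 0.184) / (1 − 0.184) = 0.371 / 0.816 ≈ 0.4547

PS ≈ 0.455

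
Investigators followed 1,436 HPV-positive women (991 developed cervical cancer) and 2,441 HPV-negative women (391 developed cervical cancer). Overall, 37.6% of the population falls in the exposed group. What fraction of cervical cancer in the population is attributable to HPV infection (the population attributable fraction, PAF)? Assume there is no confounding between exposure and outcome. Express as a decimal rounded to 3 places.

PAF ≈ 0.554

p₁ = P(outcome | exposed) = 991/1436 = 0.69011
p₀ = P(outcome | unexposed) = 391/2441 = 0.16018
Overall risk P(Y=1) = π·p₁ + (1−π)·p₀ = 0.376×0.69011 + 0.624×0.16018 = 0.35943.
Under exogeneity, PAF = [P(Y=1) − p₀] / P(Y=1).
PAF = (0.35943 − 0.16018) / 0.35943 ≈ 0.5544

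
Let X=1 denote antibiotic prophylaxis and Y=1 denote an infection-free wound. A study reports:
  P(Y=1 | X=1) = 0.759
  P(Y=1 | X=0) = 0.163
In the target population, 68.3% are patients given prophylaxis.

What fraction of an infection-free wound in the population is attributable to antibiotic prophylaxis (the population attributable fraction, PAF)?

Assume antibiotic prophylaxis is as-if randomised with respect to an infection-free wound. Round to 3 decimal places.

Let p₁ = 0.759, p₀ = 0.163.
Overall risk P(Y=1) = π·p₁ + (1−π)·p₀ = 0.683×0.759 + 0.317×0.163 = 0.57007.
Under exogeneity, PAF = [P(Y=1) − p₀] / P(Y=1).
PAF = (0.57007 − 0.163) / 0.57007 ≈ 0.7141

PAF ≈ 0.714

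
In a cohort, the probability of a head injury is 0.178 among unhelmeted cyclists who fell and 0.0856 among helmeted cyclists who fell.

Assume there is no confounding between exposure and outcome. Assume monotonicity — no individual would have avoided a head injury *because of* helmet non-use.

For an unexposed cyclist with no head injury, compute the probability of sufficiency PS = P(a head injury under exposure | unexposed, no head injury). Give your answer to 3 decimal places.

Let p₁ = 0.178, p₀ = 0.0856.
Under exogeneity and monotonicity, PS = (p₁ − p₀) / (1 − p₀).
PS = (0.178 − 0.0856) / (1 − 0.0856) = 0.0924 / 0.9144 ≈ 0.1010

PS ≈ 0.101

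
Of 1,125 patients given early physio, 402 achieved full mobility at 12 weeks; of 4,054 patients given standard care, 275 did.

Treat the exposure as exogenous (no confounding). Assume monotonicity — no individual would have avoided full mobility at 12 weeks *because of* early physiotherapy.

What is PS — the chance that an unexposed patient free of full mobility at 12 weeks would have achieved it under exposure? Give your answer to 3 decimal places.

p₁ = P(outcome | exposed) = 402/1125 = 0.35733
p₀ = P(outcome | unexposed) = 275/4054 = 0.067834
Under exogeneity and monotonicity, PS = (p₁ − p₀) / (1 − p₀).
PS = (0.35733 − 0.067834) / (1 − 0.067834) = 0.2895 / 0.93217 ≈ 0.3106

PS ≈ 0.311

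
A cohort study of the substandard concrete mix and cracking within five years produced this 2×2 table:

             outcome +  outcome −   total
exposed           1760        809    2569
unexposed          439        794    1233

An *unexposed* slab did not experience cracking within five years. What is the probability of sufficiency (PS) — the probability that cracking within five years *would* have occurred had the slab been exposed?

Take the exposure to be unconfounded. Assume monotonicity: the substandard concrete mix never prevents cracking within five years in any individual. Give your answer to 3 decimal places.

p₁ = P(outcome | exposed) = 1760/2569 = 0.68509
p₀ = P(outcome | unexposed) = 439/1233 = 0.35604
Under exogeneity and monotonicity, PS = (p₁ − p₀)/(1 − p₀).
PS = (0.68509 − 0.35604) / 0.64396 ≈ 0.5110

PS ≈ 0.511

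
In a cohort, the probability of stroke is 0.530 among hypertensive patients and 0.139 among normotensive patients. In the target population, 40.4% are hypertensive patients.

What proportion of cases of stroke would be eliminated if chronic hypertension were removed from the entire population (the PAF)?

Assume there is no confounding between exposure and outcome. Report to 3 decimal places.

PAF ≈ 0.532

Let p₁ = 0.53, p₀ = 0.139.
Overall risk P(Y=1) = π·p₁ + (1−π)·p₀ = 0.404×0.53 + 0.596×0.139 = 0.29696.
Under exogeneity, PAF = [P(Y=1) − p₀] / P(Y=1).
PAF = (0.29696 − 0.139) / 0.29696 ≈ 0.5319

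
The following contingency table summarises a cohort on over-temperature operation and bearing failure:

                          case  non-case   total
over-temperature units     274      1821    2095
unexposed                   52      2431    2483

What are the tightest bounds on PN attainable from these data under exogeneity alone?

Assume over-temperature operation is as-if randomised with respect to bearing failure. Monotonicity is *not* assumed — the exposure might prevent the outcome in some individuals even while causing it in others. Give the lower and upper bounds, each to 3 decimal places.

p₁ = P(outcome | exposed) = 274/2095 = 0.13079
p₀ = P(outcome | unexposed) = 52/2483 = 0.020942
Under exogeneity alone the bounds on PN are max{0,(p₁−p₀)/p₁} ≤ PN ≤ min{1,(1−p₀)/p₁}.
  lower = (p₁ − p₀)/p₁ = 0.10985 / 0.13079 ≈ 0.8399
  upper = min{1, (1 − p₀)/p₁} = 0.97906 / 0.13079 ≈ 7.4859 → capped at 1

0.840 ≤ PN ≤ 1.000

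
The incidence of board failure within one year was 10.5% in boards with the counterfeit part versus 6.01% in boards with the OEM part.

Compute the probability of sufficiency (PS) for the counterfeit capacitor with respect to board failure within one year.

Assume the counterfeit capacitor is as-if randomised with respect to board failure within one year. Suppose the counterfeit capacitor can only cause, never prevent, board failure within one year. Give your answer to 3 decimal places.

p₁ = 0.105, p₀ = 0.0601.
Under exogeneity and monotonicity, PS = (p₁ − p₀) / (1 − p₀).
PS = (0.105 − 0.0601) / (1 − 0.0601) = 0.0449 / 0.9399 ≈ 0.0478

PS ≈ 0.048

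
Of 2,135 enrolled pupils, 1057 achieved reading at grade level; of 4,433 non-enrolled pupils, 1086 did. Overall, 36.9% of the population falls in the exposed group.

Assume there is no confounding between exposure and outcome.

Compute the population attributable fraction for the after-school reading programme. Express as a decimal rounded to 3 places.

p₁ = P(outcome | exposed) = 1057/2135 = 0.49508
p₀ = P(outcome | unexposed) = 1086/4433 = 0.24498
Overall risk P(Y=1) = π·p₁ + (1−π)·p₀ = 0.369×0.49508 + 0.631×0.24498 = 0.33727.
Under exogeneity, PAF = [P(Y=1) − p₀] / P(Y=1).
PAF = (0.33727 − 0.24498) / 0.33727 ≈ 0.2736

PAF ≈ 0.274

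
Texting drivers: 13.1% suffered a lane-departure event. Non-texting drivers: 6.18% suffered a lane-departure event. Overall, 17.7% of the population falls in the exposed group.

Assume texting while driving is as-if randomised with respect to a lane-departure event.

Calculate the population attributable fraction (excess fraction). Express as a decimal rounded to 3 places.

PAF ≈ 0.165

p₁ = 0.131, p₀ = 0.0618.
Overall risk P(Y=1) = π·p₁ + (1−π)·p₀ = 0.177×0.131 + 0.823×0.0618 = 0.074048.
Under exogeneity, PAF = [P(Y=1) − p₀] / P(Y=1).
PAF = (0.074048 − 0.0618) / 0.074048 ≈ 0.1654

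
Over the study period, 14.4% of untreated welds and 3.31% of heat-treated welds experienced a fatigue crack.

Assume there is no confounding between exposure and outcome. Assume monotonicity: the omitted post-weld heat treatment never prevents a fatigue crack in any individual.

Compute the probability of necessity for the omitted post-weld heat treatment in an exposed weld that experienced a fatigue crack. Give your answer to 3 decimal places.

PN ≈ 0.770

p₁ = 0.144, p₀ = 0.0331.
Under exogeneity and monotonicity, PN = (p₁ − p₀) / p₁.
PN = (0.144 − 0.0331) / 0.144 = 0.1109 / 0.144 ≈ 0.7701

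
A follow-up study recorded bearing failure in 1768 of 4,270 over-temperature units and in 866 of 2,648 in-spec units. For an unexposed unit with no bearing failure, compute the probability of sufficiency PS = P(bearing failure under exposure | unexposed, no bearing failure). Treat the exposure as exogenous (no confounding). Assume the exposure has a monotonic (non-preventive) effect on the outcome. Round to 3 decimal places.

PS ≈ 0.129

p₁ = P(outcome | exposed) = 1768/4270 = 0.41405
p₀ = P(outcome | unexposed) = 866/2648 = 0.32704
Under exogeneity and monotonicity, PS = (p₁ − p₀) / (1 − p₀).
PS = (0.41405 − 0.32704) / (1 − 0.32704) = 0.087012 / 0.67296 ≈ 0.1293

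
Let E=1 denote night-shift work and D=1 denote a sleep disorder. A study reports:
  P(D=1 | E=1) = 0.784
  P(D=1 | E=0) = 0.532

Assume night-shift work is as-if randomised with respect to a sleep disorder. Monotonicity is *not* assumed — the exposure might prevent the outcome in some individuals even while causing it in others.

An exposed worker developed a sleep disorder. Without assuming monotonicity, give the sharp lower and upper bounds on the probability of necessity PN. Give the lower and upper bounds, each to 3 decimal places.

0.321 ≤ PN ≤ 0.597

Let p₁ = 0.784, p₀ = 0.532.
Under exogeneity alone the bounds on PN are max{0,(p₁−p₀)/p₁} ≤ PN ≤ min{1,(1−p₀)/p₁}.
  lower = (p₁ − p₀)/p₁ = 0.252 / 0.784 ≈ 0.3214
  upper = min{1, (1 − p₀)/p₁} = 0.468 / 0.784 ≈ 0.5969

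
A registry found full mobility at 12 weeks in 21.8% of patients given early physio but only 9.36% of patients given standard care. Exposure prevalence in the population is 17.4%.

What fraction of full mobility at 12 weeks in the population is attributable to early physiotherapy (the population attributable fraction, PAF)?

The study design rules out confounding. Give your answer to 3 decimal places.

p₁ = 0.218, p₀ = 0.0936.
Overall risk P(Y=1) = π·p₁ + (1−π)·p₀ = 0.174×0.218 + 0.826×0.0936 = 0.11525.
Under exogeneity, PAF = [P(Y=1) − p₀] / P(Y=1).
PAF = (0.11525 − 0.0936) / 0.11525 ≈ 0.1878

PAF ≈ 0.188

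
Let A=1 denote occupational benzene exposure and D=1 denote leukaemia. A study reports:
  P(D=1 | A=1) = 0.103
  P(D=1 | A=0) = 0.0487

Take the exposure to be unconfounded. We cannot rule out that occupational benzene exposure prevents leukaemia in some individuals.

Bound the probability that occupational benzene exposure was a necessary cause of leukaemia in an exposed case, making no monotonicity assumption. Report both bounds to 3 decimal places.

Let p₁ = 0.103, p₀ = 0.0487.
Under exogeneity alone the bounds on PN are max{0,(p₁−p₀)/p₁} ≤ PN ≤ min{1,(1−p₀)/p₁}.
  lower = (p₁ − p₀)/p₁ = 0.0543 / 0.103 ≈ 0.5272
  upper = min{1, (1 − p₀)/p₁} = 0.9513 / 0.103 ≈ 9.2359 → capped at 1

0.527 ≤ PN ≤ 1.000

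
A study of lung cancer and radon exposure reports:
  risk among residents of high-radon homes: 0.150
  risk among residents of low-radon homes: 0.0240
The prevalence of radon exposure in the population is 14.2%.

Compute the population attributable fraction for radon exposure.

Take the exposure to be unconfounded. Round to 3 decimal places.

PAF ≈ 0.427

Let p₁ = 0.15, p₀ = 0.024.
Overall risk P(Y=1) = π·p₁ + (1−π)·p₀ = 0.142×0.15 + 0.858×0.024 = 0.041892.
Under exogeneity, PAF = [P(Y=1) − p₀] / P(Y=1).
PAF = (0.041892 − 0.024) / 0.041892 ≈ 0.4271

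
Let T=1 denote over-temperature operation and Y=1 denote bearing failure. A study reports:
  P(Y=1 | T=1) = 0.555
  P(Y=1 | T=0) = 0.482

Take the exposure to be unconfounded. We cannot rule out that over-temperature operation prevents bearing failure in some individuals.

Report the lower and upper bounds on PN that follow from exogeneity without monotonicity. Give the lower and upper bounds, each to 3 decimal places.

0.132 ≤ PN ≤ 0.933

Let p₁ = 0.555, p₀ = 0.482.
Under exogeneity alone the bounds on PN are max{0,(p₁−p₀)/p₁} ≤ PN ≤ min{1,(1−p₀)/p₁}.
  lower = (p₁ − p₀)/p₁ = 0.073 / 0.555 ≈ 0.1315
  upper = min{1, (1 − p₀)/p₁} = 0.518 / 0.555 ≈ 0.9333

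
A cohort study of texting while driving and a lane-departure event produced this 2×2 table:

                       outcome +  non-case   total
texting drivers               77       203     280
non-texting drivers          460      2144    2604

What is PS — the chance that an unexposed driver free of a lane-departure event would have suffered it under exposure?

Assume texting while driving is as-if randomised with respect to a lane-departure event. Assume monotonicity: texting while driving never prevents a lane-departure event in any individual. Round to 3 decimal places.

p₁ = P(outcome | exposed) = 77/280 = 0.275
p₀ = P(outcome | unexposed) = 460/2604 = 0.17665
Under exogeneity and monotonicity, PS = (p₁ − p₀)/(1 − p₀).
PS = (0.275 − 0.17665) / 0.82335 ≈ 0.1194

PS ≈ 0.119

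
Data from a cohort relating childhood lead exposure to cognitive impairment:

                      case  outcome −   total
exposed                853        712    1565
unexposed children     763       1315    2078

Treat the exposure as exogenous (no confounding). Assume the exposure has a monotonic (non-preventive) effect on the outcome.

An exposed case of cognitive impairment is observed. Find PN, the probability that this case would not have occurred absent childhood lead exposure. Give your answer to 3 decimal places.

PN ≈ 0.326

p₁ = P(outcome | exposed) = 853/1565 = 0.54505
p₀ = P(outcome | unexposed) = 763/2078 = 0.36718
Under exogeneity and monotonicity, PN = (p₁ − p₀)/p₁.
PN = (0.54505 − 0.36718) / 0.54505 ≈ 0.3263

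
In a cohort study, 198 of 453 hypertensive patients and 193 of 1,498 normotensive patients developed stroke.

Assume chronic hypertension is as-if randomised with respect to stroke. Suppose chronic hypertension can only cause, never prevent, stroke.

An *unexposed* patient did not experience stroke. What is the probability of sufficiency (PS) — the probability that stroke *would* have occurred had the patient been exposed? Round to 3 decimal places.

p₁ = P(outcome | exposed) = 198/453 = 0.43709
p₀ = P(outcome | unexposed) = 193/1498 = 0.12884
Under exogeneity and monotonicity, PS = (p₁ − p₀) / (1 − p₀).
PS = (0.43709 − 0.12884) / (1 − 0.12884) = 0.30825 / 0.87116 ≈ 0.3538

PS ≈ 0.354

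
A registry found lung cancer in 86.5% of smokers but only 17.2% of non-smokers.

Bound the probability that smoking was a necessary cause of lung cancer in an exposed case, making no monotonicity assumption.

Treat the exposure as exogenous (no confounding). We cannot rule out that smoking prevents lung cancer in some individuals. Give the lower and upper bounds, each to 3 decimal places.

0.801 ≤ PN ≤ 0.957

p₁ = 0.865, p₀ = 0.172.
Under exogeneity alone the bounds on PN are max{0,(p₁−p₀)/p₁} ≤ PN ≤ min{1,(1−p₀)/p₁}.
  lower = (p₁ − p₀)/p₁ = 0.693 / 0.865 ≈ 0.8012
  upper = min{1, (1 − p₀)/p₁} = 0.828 / 0.865 ≈ 0.9572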